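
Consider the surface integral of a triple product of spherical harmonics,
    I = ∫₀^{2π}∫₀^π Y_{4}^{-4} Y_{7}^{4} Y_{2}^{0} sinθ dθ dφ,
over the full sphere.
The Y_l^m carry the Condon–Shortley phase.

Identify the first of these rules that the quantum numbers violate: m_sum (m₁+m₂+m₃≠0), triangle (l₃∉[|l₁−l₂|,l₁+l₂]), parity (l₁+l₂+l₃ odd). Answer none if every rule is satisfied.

triangle

m₁+m₂+m₃ = -4 + 4 + 0 = 0  ✓
triangle: |4−7|=3 ≤ l₃=2 ≤ 4+7=11  ✗
parity: l₁+l₂+l₃ = 13 is odd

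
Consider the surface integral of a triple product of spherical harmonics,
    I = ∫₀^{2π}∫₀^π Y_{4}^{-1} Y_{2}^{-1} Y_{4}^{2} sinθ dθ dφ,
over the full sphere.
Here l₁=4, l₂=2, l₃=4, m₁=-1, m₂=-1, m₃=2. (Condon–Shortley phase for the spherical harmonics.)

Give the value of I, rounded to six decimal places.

m-sum 0 ✓  L=10 even ✓  2≤4≤6 ✓
Π(2lᵢ+1) = 9×5×9 = 405
triangle coeff Δ(4,2,4) = 1/13860
Σ_t [0,2]: t=0:+1/192 t=1:−1/36 t=2:+1/192 = -5/288
(3j)²=20/693 [(4 2 4; 0 0 0)], sign=-1
Σ_t [0,1]: t=0:+1/240 t=1:−1/96 = -1/160
(3j)²=27/1540 [(4 2 4; -1 -1 2)], sign=-1
⇒ 4πI² = 1215/5929
I = (+1)√(1215/5929/(4π)) = 0.12770047

0.127700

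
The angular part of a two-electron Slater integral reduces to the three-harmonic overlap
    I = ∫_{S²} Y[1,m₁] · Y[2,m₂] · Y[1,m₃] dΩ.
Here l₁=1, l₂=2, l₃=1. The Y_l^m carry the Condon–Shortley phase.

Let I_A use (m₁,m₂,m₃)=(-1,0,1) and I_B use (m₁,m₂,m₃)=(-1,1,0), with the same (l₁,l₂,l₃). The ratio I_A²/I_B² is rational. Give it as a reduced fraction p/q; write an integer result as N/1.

1/3

l's match ⇒ only the (l;m) 3-j factors differ between A and B.
A: triangle coeff Δ(1,2,1) = 1/30; Σ_t [2,2]: t=2:+1/4 = 1/4; (3j)²=1/30 [(1 2 1; -1 0 1)], sign=+1
B: triangle coeff Δ(1,2,1) = 1/30; Σ_t [2,2]: t=2:+1/2 = 1/2; (3j)²=1/10 [(1 2 1; -1 1 0)], sign=-1
I_A²/I_B² = (1/30)/(1/10) = 1/3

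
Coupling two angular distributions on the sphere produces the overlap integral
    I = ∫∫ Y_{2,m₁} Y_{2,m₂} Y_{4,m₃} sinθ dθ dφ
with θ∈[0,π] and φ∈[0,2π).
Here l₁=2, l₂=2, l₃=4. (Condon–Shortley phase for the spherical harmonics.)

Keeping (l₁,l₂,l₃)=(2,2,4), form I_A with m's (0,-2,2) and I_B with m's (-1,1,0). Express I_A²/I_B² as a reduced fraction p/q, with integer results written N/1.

l's match ⇒ only the (l;m) 3-j factors differ between A and B.
A: triangle coeff Δ(2,2,4) = 1/630; Σ_t [0,0]: t=0:+1/96 = 1/96; (3j)²=1/42 [(2 2 4; 0 -2 2)], sign=+1
B: triangle coeff Δ(2,2,4) = 1/630; Σ_t [0,0]: t=0:+1/36 = 1/36; (3j)²=8/315 [(2 2 4; -1 1 0)], sign=+1
I_A²/I_B² = (1/42)/(8/315) = 15/16

15/16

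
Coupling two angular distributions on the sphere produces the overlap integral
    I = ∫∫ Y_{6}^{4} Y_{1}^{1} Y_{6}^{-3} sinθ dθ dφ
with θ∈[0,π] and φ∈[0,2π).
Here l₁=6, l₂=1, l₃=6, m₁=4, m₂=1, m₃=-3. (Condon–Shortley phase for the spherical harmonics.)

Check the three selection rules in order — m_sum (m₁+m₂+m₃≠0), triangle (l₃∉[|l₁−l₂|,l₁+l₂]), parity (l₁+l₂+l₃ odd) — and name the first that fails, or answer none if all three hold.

m_sum

azimuthal sum: 4 + 1 − 3 = 2  ✗
5 ≤ 6 ≤ 7 (triangle on l)
L = 6 + 1 + 6 = 13 (odd)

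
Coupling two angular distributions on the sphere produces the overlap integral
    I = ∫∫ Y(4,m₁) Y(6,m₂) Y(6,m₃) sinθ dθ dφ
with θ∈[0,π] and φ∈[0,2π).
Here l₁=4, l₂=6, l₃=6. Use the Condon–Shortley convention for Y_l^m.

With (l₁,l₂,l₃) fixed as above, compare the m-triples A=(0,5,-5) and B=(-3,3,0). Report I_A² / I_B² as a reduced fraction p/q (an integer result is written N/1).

l's match ⇒ only the (l;m) 3-j factors differ between A and B.
A: triangle coeff Δ(4,6,6) = 1/15315300; Σ_t [3,4]: t=3:−1/1451520 t=4:+1/2903040 = -1/2903040; (3j)²=11/1547 [(4 6 6; 0 5 -5)], sign=+1
B: triangle coeff Δ(4,6,6) = 1/15315300; Σ_t [3,4]: t=3:−1/207360 t=4:+1/103680 = 1/207360; (3j)²=21/2431 [(4 6 6; -3 3 0)], sign=+1
I_A²/I_B² = (11/1547)/(21/2431) = 121/147

121/147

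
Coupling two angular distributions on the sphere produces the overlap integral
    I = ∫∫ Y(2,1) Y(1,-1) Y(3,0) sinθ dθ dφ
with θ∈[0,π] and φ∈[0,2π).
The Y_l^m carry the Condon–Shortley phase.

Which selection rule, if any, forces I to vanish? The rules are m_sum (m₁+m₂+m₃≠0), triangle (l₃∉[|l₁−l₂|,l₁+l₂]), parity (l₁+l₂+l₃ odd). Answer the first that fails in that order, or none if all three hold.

m₁+m₂+m₃ = 1 − 1 + 0 = 0  ✓
triangle: |2−1|=1 ≤ l₃=3 ≤ 2+1=3  ✓
parity: l₁+l₂+l₃ = 6 is even  ✓

none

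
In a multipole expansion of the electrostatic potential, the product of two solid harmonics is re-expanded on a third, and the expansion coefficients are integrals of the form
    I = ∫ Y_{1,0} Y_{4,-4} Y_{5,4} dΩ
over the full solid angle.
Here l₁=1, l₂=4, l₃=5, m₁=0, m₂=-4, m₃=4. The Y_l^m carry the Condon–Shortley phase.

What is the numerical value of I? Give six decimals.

Rules hold: Σm=0, L=10 even, 3≤5≤5.
N = 3·9·11 = 297
Δ = 0!·2!·8!/11! = 1/495
Racah Σ t=0..0: t=0:+1/576 = 1/576
⇒ 3j(1 4 5; 0 0 0)² = 5/99, sgn -1
Racah Σ t=0..0: t=0:+1/40320 = 1/40320
⇒ 3j(1 4 5; 0 -4 4)² = 1/55, sgn -1
4πI² = N·(3j₀)²·(3jₘ)² = 3/11
I = +1·√(0.272727/4π) = 0.14731920

0.147319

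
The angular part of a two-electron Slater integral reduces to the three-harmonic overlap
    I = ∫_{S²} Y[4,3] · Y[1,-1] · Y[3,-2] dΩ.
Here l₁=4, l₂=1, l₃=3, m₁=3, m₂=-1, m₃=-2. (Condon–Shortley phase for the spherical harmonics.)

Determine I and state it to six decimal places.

m-sum 0 ✓  L=8 even ✓  3≤3≤5 ✓
Π(2lᵢ+1) = 9×3×7 = 189
triangle coeff Δ(4,1,3) = 1/252
Σ_t [1,1]: t=1:−1/36 = -1/36
(3j)²=4/63 [(4 1 3; 0 0 0)], sign=+1
Σ_t [0,0]: t=0:+1/240 = 1/240
(3j)²=1/12 [(4 1 3; 3 -1 -2)], sign=-1
⇒ 4πI² = 1/1
I = (-1)√(1/1/(4π)) = -0.28209479

-0.282095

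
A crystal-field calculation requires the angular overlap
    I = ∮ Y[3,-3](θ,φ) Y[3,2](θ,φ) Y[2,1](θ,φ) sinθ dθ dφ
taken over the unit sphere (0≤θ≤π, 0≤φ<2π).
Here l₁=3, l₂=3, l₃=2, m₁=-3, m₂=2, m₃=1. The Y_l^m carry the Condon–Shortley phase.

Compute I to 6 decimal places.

m-sum 0 ✓  L=8 even ✓  0≤2≤6 ✓
Π(2lᵢ+1) = 7×7×5 = 245
triangle coeff Δ(3,3,2) = 1/3780
Σ_t [1,3]: t=1:−1/24 t=2:+1/4 t=3:−1/24 = 1/6
(3j)²=4/105 [(3 3 2; 0 0 0)], sign=+1
Σ_t [4,4]: t=4:+1/48 = 1/48
(3j)²=5/84 [(3 3 2; -3 2 1)], sign=-1
⇒ 4πI² = 5/9
I = (-1)√(5/9/(4π)) = -0.21026104

-0.210261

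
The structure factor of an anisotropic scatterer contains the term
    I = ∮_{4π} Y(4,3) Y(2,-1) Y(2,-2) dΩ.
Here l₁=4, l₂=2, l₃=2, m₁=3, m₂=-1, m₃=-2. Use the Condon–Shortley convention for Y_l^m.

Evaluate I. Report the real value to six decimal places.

m-sum 0 ✓  L=8 even ✓  2≤2≤6 ✓
Π(2lᵢ+1) = 9×5×5 = 225
triangle coeff Δ(4,2,2) = 1/630
Σ_t [2,2]: t=2:+1/16 = 1/16
(3j)²=2/35 [(4 2 2; 0 0 0)], sign=+1
Σ_t [1,1]: t=1:−1/144 = -1/144
(3j)²=1/18 [(4 2 2; 3 -1 -2)], sign=-1
⇒ 4πI² = 5/7
I = (-1)√(5/7/(4π)) = -0.23841361

-0.238414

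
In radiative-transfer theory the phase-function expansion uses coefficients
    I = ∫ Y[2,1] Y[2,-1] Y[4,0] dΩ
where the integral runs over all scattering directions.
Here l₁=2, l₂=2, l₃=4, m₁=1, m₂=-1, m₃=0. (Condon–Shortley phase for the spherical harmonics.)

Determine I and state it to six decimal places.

0.161197

Rules hold: Σm=0, L=8 even, 0≤4≤4.
N = 5·5·9 = 225
Δ = 0!·4!·4!/9! = 1/630
Racah Σ t=0..0: t=0:+1/16 = 1/16
⇒ 3j(2 2 4; 0 0 0)² = 2/35, sgn +1
Racah Σ t=0..0: t=0:+1/36 = 1/36
⇒ 3j(2 2 4; 1 -1 0)² = 8/315, sgn +1
4πI² = N·(3j₀)²·(3jₘ)² = 16/49
I = +1·√(0.326531/4π) = 0.16119702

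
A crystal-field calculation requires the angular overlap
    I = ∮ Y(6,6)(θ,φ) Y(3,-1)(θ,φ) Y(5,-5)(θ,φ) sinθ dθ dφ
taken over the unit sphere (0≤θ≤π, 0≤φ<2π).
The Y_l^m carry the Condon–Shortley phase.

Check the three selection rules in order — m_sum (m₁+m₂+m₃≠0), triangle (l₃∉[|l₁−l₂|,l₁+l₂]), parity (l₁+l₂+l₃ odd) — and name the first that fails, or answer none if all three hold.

m₁+m₂+m₃ = 6 − 1 − 5 = 0  ✓
triangle: |6−3|=3 ≤ l₃=5 ≤ 6+3=9  ✓
parity: l₁+l₂+l₃ = 14 is even  ✓

none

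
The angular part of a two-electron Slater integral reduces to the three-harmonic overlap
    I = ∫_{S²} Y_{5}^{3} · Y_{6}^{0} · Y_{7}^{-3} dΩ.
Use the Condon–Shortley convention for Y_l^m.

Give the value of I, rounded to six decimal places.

0.130140

Checks pass: Σm=0; 18 even; l₃=7∈[1,11].
(2·5+1)(2·6+1)(2·7+1) = 2145
Δ: 4! 6! 8! / 19! → 1/174594420
sum: t=0:+1/4147200 t=1:−1/207360 t=2:+1/82944 t=3:−1/207360 t=4:+1/4147200 = 1/345600
3j²(5 6 7; 0 0 0) = Δ·Π!·Σ² = 420/46189  (sign -1)
sum: t=0:+1/1658880 t=1:−1/518400 t=2:+1/1658880 = -1/1382400
3j²(5 6 7; 3 0 -3) = Δ·Π!·Σ² = 504/46189  (sign -1)
combine: 4πI² = 2145·420/46189·504/46189 = 3175200/14919047
take √, sign +1: I = 0.13013978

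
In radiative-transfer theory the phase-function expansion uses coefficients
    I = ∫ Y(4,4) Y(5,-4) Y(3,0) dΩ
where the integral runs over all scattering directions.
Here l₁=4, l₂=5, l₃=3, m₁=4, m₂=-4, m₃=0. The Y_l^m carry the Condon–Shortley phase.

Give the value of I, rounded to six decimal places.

-0.207724

Checks pass: Σm=0; 12 even; l₃=3∈[1,9].
(2·4+1)(2·5+1)(2·3+1) = 693
Δ: 6! 2! 4! / 13! → 1/180180
sum: t=2:+1/576 t=3:−1/144 t=4:+1/576 = -1/288
3j²(4 5 3; 0 0 0) = Δ·Π!·Σ² = 20/1001  (sign +1)
sum: t=0:+1/8640 = 1/8640
3j²(4 5 3; 4 -4 0) = Δ·Π!·Σ² = 28/715  (sign -1)
combine: 4πI² = 693·20/1001·28/715 = 1008/1859
take √, sign -1: I = -0.20772350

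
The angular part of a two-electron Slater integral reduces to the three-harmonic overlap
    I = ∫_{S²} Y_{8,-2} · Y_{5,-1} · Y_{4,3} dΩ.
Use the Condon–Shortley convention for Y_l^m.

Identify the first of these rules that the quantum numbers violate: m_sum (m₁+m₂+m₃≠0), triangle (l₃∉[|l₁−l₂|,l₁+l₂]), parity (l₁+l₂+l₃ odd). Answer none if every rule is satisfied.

azimuthal sum: -2 − 1 + 3 = 0  ✓
3 ≤ 4 ≤ 13 (triangle on l)  ✓
L = 8 + 5 + 4 = 17 (odd)  ✗

parity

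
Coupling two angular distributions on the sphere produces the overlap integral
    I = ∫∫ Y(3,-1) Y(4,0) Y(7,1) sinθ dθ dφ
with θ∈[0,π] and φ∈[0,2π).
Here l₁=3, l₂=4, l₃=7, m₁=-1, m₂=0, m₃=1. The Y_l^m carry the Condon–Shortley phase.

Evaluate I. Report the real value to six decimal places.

-0.218337

Checks pass: Σm=0; 14 even; l₃=7∈[1,7].
(2·3+1)(2·4+1)(2·7+1) = 945
Δ: 0! 6! 8! / 15! → 1/45045
sum: t=0:+1/20736 = 1/20736
3j²(3 4 7; 0 0 0) = Δ·Π!·Σ² = 35/1287  (sign -1)
sum: t=0:+1/27648 = 1/27648
3j²(3 4 7; -1 0 1) = Δ·Π!·Σ² = 10/429  (sign +1)
combine: 4πI² = 945·35/1287·10/429 = 12250/20449
take √, sign -1: I = -0.21833687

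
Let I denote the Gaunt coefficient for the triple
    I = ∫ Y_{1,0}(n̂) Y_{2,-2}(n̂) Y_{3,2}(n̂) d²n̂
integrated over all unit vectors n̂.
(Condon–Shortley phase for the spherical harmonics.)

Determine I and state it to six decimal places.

Checks pass: Σm=0; 6 even; l₃=3∈[1,3].
(2·1+1)(2·2+1)(2·3+1) = 105
Δ: 0! 2! 4! / 7! → 1/105
sum: t=0:+1/4 = 1/4
3j²(1 2 3; 0 0 0) = Δ·Π!·Σ² = 3/35  (sign -1)
sum: t=0:+1/24 = 1/24
3j²(1 2 3; 0 -2 2) = Δ·Π!·Σ² = 1/21  (sign -1)
combine: 4πI² = 105·3/35·1/21 = 3/7
take √, sign +1: I = 0.18467439

0.184674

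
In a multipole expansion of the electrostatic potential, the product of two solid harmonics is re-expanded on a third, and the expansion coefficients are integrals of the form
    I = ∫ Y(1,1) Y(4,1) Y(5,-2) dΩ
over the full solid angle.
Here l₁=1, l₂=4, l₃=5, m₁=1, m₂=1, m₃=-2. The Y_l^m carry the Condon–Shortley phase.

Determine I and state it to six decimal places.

0.225034

Checks pass: Σm=0; 10 even; l₃=5∈[3,5].
(2·1+1)(2·4+1)(2·5+1) = 297
Δ: 0! 2! 8! / 11! → 1/495
sum: t=0:+1/576 = 1/576
3j²(1 4 5; 0 0 0) = Δ·Π!·Σ² = 5/99  (sign -1)
sum: t=0:+1/1440 = 1/1440
3j²(1 4 5; 1 1 -2) = Δ·Π!·Σ² = 7/165  (sign -1)
combine: 4πI² = 297·5/99·7/165 = 7/11
take √, sign +1: I = 0.22503380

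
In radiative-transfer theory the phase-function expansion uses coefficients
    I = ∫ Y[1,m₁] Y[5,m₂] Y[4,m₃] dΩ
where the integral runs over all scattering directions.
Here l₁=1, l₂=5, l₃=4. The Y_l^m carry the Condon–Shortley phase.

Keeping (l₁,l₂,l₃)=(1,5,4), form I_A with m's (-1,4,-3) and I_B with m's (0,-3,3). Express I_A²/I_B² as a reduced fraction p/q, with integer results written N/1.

Same 1,5,4: normalisation and zero-m 3j drop out of the ratio.
A: Δ: 2! 0! 8! / 11! → 1/495; sum: t=2:+1/10080 = 1/10080; 3j²(1 5 4; -1 4 -3) = Δ·Π!·Σ² = 4/55  (sign -1)
B: Δ: 2! 0! 8! / 11! → 1/495; sum: t=1:−1/5040 = -1/5040; 3j²(1 5 4; 0 -3 3) = Δ·Π!·Σ² = 16/495  (sign +1)
I_A²/I_B² = (4/55)/(16/495) = 9/4

9/4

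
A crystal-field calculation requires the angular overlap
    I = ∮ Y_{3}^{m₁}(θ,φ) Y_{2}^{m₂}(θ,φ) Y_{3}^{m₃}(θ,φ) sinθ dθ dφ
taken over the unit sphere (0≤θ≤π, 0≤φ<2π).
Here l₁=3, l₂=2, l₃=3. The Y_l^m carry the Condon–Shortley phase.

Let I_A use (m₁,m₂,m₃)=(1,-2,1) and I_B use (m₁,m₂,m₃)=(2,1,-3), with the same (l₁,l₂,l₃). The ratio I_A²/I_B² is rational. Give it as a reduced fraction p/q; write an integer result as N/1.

24/25

Same 3,2,3: normalisation and zero-m 3j drop out of the ratio.
A: Δ: 2! 4! 2! / 9! → 1/3780; sum: t=0:+1/16 = 1/16; 3j²(3 2 3; 1 -2 1) = Δ·Π!·Σ² = 2/35  (sign +1)
B: Δ: 2! 4! 2! / 9! → 1/3780; sum: t=1:−1/48 = -1/48; 3j²(3 2 3; 2 1 -3) = Δ·Π!·Σ² = 5/84  (sign -1)
I_A²/I_B² = (2/35)/(5/84) = 24/25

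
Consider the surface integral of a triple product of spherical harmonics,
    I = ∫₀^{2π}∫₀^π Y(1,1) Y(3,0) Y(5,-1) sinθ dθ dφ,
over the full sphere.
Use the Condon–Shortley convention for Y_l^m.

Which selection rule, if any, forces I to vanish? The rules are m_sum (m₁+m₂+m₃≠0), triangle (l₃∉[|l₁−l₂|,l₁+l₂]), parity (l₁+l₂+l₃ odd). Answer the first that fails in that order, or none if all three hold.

triangle

m₁+m₂+m₃ = 1 + 0 − 1 = 0  ✓
triangle: |1−3|=2 ≤ l₃=5 ≤ 1+3=4  ✗
parity: l₁+l₂+l₃ = 9 is odd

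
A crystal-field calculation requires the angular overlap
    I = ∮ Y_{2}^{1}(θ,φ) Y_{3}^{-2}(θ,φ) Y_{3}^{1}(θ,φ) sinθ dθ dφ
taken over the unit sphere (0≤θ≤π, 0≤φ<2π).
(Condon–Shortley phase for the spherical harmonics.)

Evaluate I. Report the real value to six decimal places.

0.162868

Checks pass: Σm=0; 8 even; l₃=3∈[1,5].
(2·2+1)(2·3+1)(2·3+1) = 245
Δ: 2! 2! 4! / 9! → 1/3780
sum: t=0:+1/24 t=1:−1/4 t=2:+1/24 = -1/6
3j²(2 3 3; 0 0 0) = Δ·Π!·Σ² = 4/105  (sign +1)
sum: t=0:+1/12 t=1:−1/48 = 1/16
3j²(2 3 3; 1 -2 1) = Δ·Π!·Σ² = 1/28  (sign +1)
combine: 4πI² = 245·4/105·1/28 = 1/3
take √, sign +1: I = 0.16286750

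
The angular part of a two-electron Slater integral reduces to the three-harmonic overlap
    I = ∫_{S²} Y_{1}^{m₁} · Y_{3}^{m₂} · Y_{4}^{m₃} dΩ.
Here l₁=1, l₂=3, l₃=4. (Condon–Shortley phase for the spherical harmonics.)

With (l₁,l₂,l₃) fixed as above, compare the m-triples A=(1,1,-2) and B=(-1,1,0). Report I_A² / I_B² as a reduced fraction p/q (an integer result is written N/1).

5/2

Same 1,3,4: normalisation and zero-m 3j drop out of the ratio.
A: Δ: 0! 2! 6! / 9! → 1/252; sum: t=0:+1/96 = 1/96; 3j²(1 3 4; 1 1 -2) = Δ·Π!·Σ² = 5/84  (sign +1)
B: Δ: 0! 2! 6! / 9! → 1/252; sum: t=0:+1/96 = 1/96; 3j²(1 3 4; -1 1 0) = Δ·Π!·Σ² = 1/42  (sign +1)
I_A²/I_B² = (5/84)/(1/42) = 5/2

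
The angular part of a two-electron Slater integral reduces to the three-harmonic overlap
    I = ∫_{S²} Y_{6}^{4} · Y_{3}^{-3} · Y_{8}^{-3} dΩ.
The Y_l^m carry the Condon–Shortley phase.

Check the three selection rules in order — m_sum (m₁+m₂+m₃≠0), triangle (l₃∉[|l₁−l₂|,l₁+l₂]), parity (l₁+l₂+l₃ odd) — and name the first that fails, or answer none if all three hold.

m_sum

m₁+m₂+m₃ = 4 − 3 − 3 = -2  ✗
triangle: |6−3|=3 ≤ l₃=8 ≤ 6+3=9
parity: l₁+l₂+l₃ = 17 is odd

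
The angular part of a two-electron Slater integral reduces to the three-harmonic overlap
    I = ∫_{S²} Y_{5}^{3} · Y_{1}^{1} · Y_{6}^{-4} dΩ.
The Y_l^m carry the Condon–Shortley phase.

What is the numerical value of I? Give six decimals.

Rules hold: Σm=0, L=12 even, 4≤6≤6.
N = 11·3·13 = 429
Δ = 0!·10!·2!/13! = 1/858
Racah Σ t=0..0: t=0:+1/14400 = 1/14400
⇒ 3j(5 1 6; 0 0 0)² = 6/143, sgn +1
Racah Σ t=0..0: t=0:+1/161280 = 1/161280
⇒ 3j(5 1 6; 3 1 -4)² = 15/286, sgn +1
4πI² = N·(3j₀)²·(3jₘ)² = 135/143
I = +1·√(0.944056/4π) = 0.27409047

0.274090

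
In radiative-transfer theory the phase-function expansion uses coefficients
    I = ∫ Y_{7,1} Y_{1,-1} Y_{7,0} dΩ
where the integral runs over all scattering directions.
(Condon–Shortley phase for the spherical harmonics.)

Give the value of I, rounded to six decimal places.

0.000000

l₁+l₂+l₃=15 is odd: 3j(l;000)=0 ⇒ I=0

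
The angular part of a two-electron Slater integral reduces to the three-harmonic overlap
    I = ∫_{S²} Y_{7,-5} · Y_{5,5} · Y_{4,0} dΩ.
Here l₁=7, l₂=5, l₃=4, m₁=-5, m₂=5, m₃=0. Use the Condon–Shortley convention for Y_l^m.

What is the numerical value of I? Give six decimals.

0.181642

Rules hold: Σm=0, L=16 even, 2≤4≤12.
N = 15·11·9 = 1485
Δ = 8!·6!·2!/17! = 1/6126120
Racah Σ t=3..5: t=3:−1/69120 t=4:+1/20736 t=5:−1/69120 = 1/51840
⇒ 3j(7 5 4; 0 0 0)² = 280/21879, sgn +1
Racah Σ t=8..8: t=8:+1/3870720 = 1/3870720
⇒ 3j(7 5 4; -5 5 0)² = 135/6188, sgn +1
4πI² = N·(3j₀)²·(3jₘ)² = 20250/48841
I = +1·√(0.414611/4π) = 0.18164160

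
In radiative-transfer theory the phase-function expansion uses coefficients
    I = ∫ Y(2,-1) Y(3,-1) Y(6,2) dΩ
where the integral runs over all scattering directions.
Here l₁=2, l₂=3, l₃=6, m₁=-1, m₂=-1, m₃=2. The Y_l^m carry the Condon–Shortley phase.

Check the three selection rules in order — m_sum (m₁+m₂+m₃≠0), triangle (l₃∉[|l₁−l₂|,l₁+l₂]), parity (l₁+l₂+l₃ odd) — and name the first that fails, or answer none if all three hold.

m₁+m₂+m₃ = -1 − 1 + 2 = 0  ✓
triangle: |2−3|=1 ≤ l₃=6 ≤ 2+3=5  ✗
parity: l₁+l₂+l₃ = 11 is odd

triangle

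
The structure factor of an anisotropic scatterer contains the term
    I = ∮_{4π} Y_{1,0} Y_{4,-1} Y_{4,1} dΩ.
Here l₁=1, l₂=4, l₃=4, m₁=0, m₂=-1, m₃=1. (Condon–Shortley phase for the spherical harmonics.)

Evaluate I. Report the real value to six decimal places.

Σlᵢ=9 odd — θ-integrand is odd under cosθ→−cosθ; I=0

0.000000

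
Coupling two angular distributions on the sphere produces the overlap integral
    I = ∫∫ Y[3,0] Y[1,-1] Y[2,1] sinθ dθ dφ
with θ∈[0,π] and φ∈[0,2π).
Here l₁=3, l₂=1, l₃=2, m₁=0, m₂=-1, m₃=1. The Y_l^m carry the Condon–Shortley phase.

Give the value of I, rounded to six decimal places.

0.143048

Checks pass: Σm=0; 6 even; l₃=2∈[2,4].
(2·3+1)(2·1+1)(2·2+1) = 105
Δ: 2! 4! 0! / 7! → 1/105
sum: t=1:−1/4 = -1/4
3j²(3 1 2; 0 0 0) = Δ·Π!·Σ² = 3/35  (sign -1)
sum: t=0:+1/12 = 1/12
3j²(3 1 2; 0 -1 1) = Δ·Π!·Σ² = 1/35  (sign -1)
combine: 4πI² = 105·3/35·1/35 = 9/35
take √, sign +1: I = 0.14304817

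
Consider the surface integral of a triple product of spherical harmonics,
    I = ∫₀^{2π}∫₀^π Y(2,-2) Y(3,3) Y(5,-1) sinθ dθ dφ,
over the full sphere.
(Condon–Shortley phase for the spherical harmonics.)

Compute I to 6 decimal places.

m-sum 0 ✓  L=10 even ✓  1≤5≤5 ✓
Π(2lᵢ+1) = 5×7×11 = 385
triangle coeff Δ(2,3,5) = 1/2310
Σ_t [0,0]: t=0:+1/144 = 1/144
(3j)²=10/231 [(2 3 5; 0 0 0)], sign=-1
Σ_t [0,0]: t=0:+1/17280 = 1/17280
(3j)²=1/2310 [(2 3 5; -2 3 -1)], sign=+1
⇒ 4πI² = 5/693
I = (-1)√(5/693/(4π)) = -0.02396147

-0.023961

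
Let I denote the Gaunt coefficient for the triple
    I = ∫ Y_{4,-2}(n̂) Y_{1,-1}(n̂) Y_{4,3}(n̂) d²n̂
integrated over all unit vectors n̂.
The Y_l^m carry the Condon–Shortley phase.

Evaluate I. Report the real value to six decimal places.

Σlᵢ=9 odd — θ-integrand is odd under cosθ→−cosθ; I=0

0.000000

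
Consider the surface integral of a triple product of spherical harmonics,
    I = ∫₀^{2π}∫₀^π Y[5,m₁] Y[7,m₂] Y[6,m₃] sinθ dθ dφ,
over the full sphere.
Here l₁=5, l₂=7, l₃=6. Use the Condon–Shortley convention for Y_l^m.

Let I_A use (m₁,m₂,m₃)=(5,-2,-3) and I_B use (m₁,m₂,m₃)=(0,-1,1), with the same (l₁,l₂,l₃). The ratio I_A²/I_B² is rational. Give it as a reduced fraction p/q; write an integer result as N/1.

4116/1445

Shared (l₁,l₂,l₃)=(5,7,6): N and (l;000)² cancel in I_A²/I_B².
A: Δ = 6!·4!·8!/19! = 1/174594420; Racah Σ t=0..0: t=0:+1/12441600 = 1/12441600; ⇒ 3j(5 7 6; 5 -2 -3)² = 588/46189, sgn -1
B: Δ = 6!·4!·8!/19! = 1/174594420; Racah Σ t=1..5: t=1:−1/2073600 t=2:+1/165888 t=3:−1/103680 t=4:+1/414720 t=5:−1/14515200 = -17/9676800; ⇒ 3j(5 7 6; 0 -1 1)² = 85/19019, sgn +1
I_A²/I_B² = (588/46189)/(85/19019) = 4116/1445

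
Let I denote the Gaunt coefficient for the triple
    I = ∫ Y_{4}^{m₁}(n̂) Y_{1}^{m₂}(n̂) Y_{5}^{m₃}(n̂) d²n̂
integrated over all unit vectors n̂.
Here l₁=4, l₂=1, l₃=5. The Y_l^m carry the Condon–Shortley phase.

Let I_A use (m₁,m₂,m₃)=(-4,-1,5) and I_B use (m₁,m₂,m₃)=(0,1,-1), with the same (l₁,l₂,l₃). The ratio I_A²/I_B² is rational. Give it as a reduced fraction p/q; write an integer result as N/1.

Same 4,1,5: normalisation and zero-m 3j drop out of the ratio.
A: Δ: 0! 8! 2! / 11! → 1/495; sum: t=0:+1/80640 = 1/80640; 3j²(4 1 5; -4 -1 5) = Δ·Π!·Σ² = 1/11  (sign +1)
B: Δ: 0! 8! 2! / 11! → 1/495; sum: t=0:+1/1152 = 1/1152; 3j²(4 1 5; 0 1 -1) = Δ·Π!·Σ² = 1/33  (sign +1)
I_A²/I_B² = (1/11)/(1/33) = 3/1

3/1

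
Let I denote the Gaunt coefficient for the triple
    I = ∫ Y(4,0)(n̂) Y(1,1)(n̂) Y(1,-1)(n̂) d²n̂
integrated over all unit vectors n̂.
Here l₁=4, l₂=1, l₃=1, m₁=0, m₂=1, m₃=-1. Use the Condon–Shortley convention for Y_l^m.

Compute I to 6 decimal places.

0.000000

|4−1|≤1≤4+1 violated ⇒ I = 0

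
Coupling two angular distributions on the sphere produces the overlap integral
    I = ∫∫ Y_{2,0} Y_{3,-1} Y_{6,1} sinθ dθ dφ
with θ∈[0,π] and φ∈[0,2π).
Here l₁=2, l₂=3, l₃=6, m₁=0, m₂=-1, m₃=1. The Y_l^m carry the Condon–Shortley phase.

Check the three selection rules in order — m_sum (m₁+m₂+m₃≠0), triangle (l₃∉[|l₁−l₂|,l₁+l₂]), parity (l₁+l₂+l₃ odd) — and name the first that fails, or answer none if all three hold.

azimuthal sum: 0 − 1 + 1 = 0  ✓
1 ≤ 6 ≤ 5 (triangle on l)  ✗
L = 2 + 3 + 6 = 11 (odd)

triangle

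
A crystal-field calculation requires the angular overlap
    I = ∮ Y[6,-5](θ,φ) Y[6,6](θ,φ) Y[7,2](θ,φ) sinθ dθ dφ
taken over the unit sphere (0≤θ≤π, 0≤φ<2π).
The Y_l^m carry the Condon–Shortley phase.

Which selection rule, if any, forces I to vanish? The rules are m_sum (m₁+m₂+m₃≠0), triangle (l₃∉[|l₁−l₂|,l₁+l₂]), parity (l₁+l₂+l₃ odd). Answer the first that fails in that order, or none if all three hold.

m_sum

m₁+m₂+m₃ = -5 + 6 + 2 = 3  ✗
triangle: |6−6|=0 ≤ l₃=7 ≤ 6+6=12
parity: l₁+l₂+l₃ = 19 is odd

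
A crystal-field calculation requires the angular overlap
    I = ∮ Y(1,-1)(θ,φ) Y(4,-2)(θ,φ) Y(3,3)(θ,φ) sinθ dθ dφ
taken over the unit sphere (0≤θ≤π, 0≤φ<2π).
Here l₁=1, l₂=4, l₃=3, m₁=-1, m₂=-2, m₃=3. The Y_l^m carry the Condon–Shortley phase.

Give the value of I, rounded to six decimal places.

Rules hold: Σm=0, L=8 even, 3≤3≤5.
N = 3·9·7 = 189
Δ = 2!·0!·6!/9! = 1/252
Racah Σ t=1..1: t=1:−1/36 = -1/36
⇒ 3j(1 4 3; 0 0 0)² = 4/63, sgn +1
Racah Σ t=2..2: t=2:+1/1440 = 1/1440
⇒ 3j(1 4 3; -1 -2 3)² = 1/252, sgn +1
4πI² = N·(3j₀)²·(3jₘ)² = 1/21
I = +1·√(0.047619/4π) = 0.06155813

0.061558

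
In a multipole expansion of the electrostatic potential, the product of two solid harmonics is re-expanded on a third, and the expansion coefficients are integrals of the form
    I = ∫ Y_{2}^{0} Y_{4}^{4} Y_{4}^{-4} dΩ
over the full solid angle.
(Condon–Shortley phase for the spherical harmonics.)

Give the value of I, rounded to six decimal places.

Rules hold: Σm=0, L=10 even, 2≤4≤6.
N = 5·9·9 = 405
Δ = 2!·2!·6!/11! = 1/13860
Racah Σ t=0..2: t=0:+1/192 t=1:−1/36 t=2:+1/192 = -5/288
⇒ 3j(2 4 4; 0 0 0)² = 20/693, sgn -1
Racah Σ t=2..2: t=2:+1/2880 = 1/2880
⇒ 3j(2 4 4; 0 4 -4)² = 28/495, sgn +1
4πI² = N·(3j₀)²·(3jₘ)² = 80/121
I = -1·√(0.661157/4π) = -0.22937568

-0.229376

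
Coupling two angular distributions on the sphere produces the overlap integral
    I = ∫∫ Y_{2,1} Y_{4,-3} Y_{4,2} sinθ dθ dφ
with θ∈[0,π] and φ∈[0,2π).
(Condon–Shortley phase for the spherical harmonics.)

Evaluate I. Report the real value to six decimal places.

Rules hold: Σm=0, L=10 even, 2≤4≤6.
N = 5·9·9 = 405
Δ = 2!·2!·6!/11! = 1/13860
Racah Σ t=0..2: t=0:+1/192 t=1:−1/36 t=2:+1/192 = -5/288
⇒ 3j(2 4 4; 0 0 0)² = 20/693, sgn -1
Racah Σ t=0..1: t=0:+1/240 t=1:−1/1440 = 1/288
⇒ 3j(2 4 4; 1 -3 2)² = 5/132, sgn +1
4πI² = N·(3j₀)²·(3jₘ)² = 375/847
I = -1·√(0.442739/4π) = -0.18770204

-0.187702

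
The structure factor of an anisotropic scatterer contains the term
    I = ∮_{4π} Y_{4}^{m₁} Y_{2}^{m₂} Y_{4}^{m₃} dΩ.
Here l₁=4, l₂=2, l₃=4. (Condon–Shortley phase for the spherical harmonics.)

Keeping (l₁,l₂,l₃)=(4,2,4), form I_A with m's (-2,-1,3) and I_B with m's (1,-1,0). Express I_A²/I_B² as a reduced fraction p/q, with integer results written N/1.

Same 4,2,4: normalisation and zero-m 3j drop out of the ratio.
A: Δ: 2! 6! 2! / 11! → 1/13860; sum: t=0:+1/1440 t=1:−1/240 = -1/288; 3j²(4 2 4; -2 -1 3) = Δ·Π!·Σ² = 5/132  (sign +1)
B: Δ: 2! 6! 2! / 11! → 1/13860; sum: t=0:+1/72 t=1:−1/96 = 1/288; 3j²(4 2 4; 1 -1 0) = Δ·Π!·Σ² = 1/462  (sign +1)
I_A²/I_B² = (5/132)/(1/462) = 35/2

35/2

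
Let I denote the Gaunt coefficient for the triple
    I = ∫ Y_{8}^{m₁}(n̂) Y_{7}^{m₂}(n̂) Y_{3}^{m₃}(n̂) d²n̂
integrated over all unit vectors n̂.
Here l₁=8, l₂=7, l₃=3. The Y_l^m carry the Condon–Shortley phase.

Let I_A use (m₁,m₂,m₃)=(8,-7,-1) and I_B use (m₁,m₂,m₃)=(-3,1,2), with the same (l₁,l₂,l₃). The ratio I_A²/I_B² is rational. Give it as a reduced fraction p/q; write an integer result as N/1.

Shared (l₁,l₂,l₃)=(8,7,3): N and (l;000)² cancel in I_A²/I_B².
A: Δ = 12!·4!·2!/19! = 1/5290740; Racah Σ t=0..0: t=0:+1/22992076800 = 1/22992076800; ⇒ 3j(8 7 3; 8 -7 -1)² = 91/2907, sgn +1
B: Δ = 12!·4!·2!/19! = 1/5290740; Racah Σ t=7..8: t=7:−1/14515200 t=8:+1/11612160 = 1/58060800; ⇒ 3j(8 7 3; -3 1 2)² = 55/58786, sgn -1
I_A²/I_B² = (91/2907)/(55/58786) = 16562/495

16562/495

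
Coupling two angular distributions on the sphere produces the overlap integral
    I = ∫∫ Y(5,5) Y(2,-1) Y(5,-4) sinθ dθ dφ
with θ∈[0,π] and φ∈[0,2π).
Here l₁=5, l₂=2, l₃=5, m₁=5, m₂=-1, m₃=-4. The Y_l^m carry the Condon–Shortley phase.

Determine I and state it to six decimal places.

Rules hold: Σm=0, L=12 even, 3≤5≤7.
N = 11·5·11 = 605
Δ = 2!·8!·2!/13! = 1/38610
Racah Σ t=0..2: t=0:+1/2880 t=1:−1/576 t=2:+1/2880 = -1/960
⇒ 3j(5 2 5; 0 0 0)² = 10/429, sgn +1
Racah Σ t=0..0: t=0:+1/80640 = 1/80640
⇒ 3j(5 2 5; 5 -1 -4)² = 9/286, sgn -1
4πI² = N·(3j₀)²·(3jₘ)² = 75/169
I = -1·√(0.443787/4π) = -0.18792404

-0.187924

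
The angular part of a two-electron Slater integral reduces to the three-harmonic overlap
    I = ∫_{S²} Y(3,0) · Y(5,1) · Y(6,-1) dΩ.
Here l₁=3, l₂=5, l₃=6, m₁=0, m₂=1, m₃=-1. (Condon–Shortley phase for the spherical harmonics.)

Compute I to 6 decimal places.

Rules hold: Σm=0, L=14 even, 2≤6≤8.
N = 7·11·13 = 1001
Δ = 2!·4!·8!/15! = 1/675675
Racah Σ t=0..2: t=0:+1/8640 t=1:−1/2304 t=2:+1/8640 = -7/34560
⇒ 3j(3 5 6; 0 0 0)² = 7/429, sgn -1
Racah Σ t=0..2: t=0:+1/17280 t=1:−1/2880 t=2:+1/6912 = -1/6912
⇒ 3j(3 5 6; 0 1 -1)² = 5/429, sgn +1
4πI² = N·(3j₀)²·(3jₘ)² = 245/1287
I = -1·√(0.190365/4π) = -0.12308038

-0.123080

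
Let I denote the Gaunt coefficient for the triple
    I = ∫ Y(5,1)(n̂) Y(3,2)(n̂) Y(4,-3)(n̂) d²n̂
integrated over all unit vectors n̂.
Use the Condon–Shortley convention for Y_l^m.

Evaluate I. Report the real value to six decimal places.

Rules hold: Σm=0, L=12 even, 2≤4≤8.
N = 11·7·9 = 693
Δ = 4!·6!·2!/13! = 1/180180
Racah Σ t=1..3: t=1:−1/576 t=2:+1/144 t=3:−1/576 = 1/288
⇒ 3j(5 3 4; 0 0 0)² = 20/1001, sgn +1
Racah Σ t=3..4: t=3:−1/1440 t=4:+1/17280 = -11/17280
⇒ 3j(5 3 4; 1 2 -3)² = 11/468, sgn +1
4πI² = N·(3j₀)²·(3jₘ)² = 55/169
I = +1·√(0.325444/4π) = 0.16092854

0.160929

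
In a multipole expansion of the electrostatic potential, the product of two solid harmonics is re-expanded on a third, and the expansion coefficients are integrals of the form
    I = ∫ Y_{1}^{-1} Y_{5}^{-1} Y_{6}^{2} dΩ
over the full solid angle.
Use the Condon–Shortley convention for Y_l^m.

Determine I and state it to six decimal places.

m-sum 0 ✓  L=12 even ✓  4≤6≤6 ✓
Π(2lᵢ+1) = 3×11×13 = 429
triangle coeff Δ(1,5,6) = 1/858
Σ_t [0,0]: t=0:+1/14400 = 1/14400
(3j)²=6/143 [(1 5 6; 0 0 0)], sign=+1
Σ_t [0,0]: t=0:+1/34560 = 1/34560
(3j)²=14/429 [(1 5 6; -1 -1 2)], sign=+1
⇒ 4πI² = 84/143
I = (+1)√(84/143/(4π)) = 0.21620548

0.216205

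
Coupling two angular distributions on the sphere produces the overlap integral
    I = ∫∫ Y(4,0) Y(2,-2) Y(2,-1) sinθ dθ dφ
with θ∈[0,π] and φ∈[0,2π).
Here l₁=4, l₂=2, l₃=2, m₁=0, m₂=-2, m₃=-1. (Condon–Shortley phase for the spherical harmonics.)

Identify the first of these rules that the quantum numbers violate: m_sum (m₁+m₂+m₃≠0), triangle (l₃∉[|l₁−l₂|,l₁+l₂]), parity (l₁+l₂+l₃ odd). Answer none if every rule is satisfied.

azimuthal sum: 0 − 2 − 1 = -3  ✗
2 ≤ 2 ≤ 6 (triangle on l)
L = 4 + 2 + 2 = 8 (even)

m_sum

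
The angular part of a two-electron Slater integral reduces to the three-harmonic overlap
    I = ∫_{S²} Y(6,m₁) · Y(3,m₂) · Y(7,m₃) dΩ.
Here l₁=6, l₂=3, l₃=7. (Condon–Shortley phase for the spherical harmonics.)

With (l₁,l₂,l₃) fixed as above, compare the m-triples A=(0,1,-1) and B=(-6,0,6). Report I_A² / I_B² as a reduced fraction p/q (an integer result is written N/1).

91/726

Same 6,3,7: normalisation and zero-m 3j drop out of the ratio.
A: Δ: 2! 10! 4! / 17! → 1/2042040; sum: t=0:+1/829440 t=1:−1/86400 t=2:+1/138240 = -13/4147200; 3j²(6 3 7; 0 1 -1) = Δ·Π!·Σ² = 13/3740  (sign -1)
B: Δ: 2! 10! 4! / 17! → 1/2042040; sum: t=2:+1/43545600 = 1/43545600; 3j²(6 3 7; -6 0 6) = Δ·Π!·Σ² = 33/1190  (sign -1)
I_A²/I_B² = (13/3740)/(33/1190) = 91/726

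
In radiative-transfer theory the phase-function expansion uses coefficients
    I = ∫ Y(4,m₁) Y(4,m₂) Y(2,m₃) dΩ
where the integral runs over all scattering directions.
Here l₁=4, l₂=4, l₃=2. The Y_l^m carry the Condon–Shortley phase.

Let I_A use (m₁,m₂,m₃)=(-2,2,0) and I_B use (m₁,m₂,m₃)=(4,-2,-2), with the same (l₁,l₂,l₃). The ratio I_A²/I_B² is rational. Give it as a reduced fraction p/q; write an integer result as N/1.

Same 4,4,2: normalisation and zero-m 3j drop out of the ratio.
A: Δ: 6! 2! 2! / 11! → 1/13860; sum: t=4:+1/192 t=5:−1/120 t=6:+1/2880 = -1/360; 3j²(4 4 2; -2 2 0) = Δ·Π!·Σ² = 16/3465  (sign -1)
B: Δ: 6! 2! 2! / 11! → 1/13860; sum: t=0:+1/2880 = 1/2880; 3j²(4 4 2; 4 -2 -2) = Δ·Π!·Σ² = 2/165  (sign +1)
I_A²/I_B² = (16/3465)/(2/165) = 8/21

8/21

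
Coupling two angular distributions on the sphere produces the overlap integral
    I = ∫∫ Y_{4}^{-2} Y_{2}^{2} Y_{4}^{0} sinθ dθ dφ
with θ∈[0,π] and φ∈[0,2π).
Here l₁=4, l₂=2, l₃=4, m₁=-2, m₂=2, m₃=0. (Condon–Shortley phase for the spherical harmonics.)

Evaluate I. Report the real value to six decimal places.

Checks pass: Σm=0; 10 even; l₃=4∈[2,6].
(2·4+1)(2·2+1)(2·4+1) = 405
Δ: 2! 6! 2! / 11! → 1/13860
sum: t=0:+1/192 t=1:−1/36 t=2:+1/192 = -5/288
3j²(4 2 4; 0 0 0) = Δ·Π!·Σ² = 20/693  (sign -1)
sum: t=2:+1/192 = 1/192
3j²(4 2 4; -2 2 0) = Δ·Π!·Σ² = 3/77  (sign +1)
combine: 4πI² = 405·20/693·3/77 = 2700/5929
take √, sign -1: I = -0.19036462

-0.190365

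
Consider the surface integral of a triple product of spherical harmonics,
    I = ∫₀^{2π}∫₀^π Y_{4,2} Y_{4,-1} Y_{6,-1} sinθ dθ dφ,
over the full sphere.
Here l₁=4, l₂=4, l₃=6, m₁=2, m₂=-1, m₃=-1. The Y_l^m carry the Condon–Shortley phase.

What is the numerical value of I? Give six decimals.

0.097783

Checks pass: Σm=0; 14 even; l₃=6∈[0,8].
(2·4+1)(2·4+1)(2·6+1) = 1053
Δ: 2! 6! 6! / 15! → 1/1261260
sum: t=0:+1/4608 t=1:−1/1296 t=2:+1/4608 = -7/20736
3j²(4 4 6; 0 0 0) = Δ·Π!·Σ² = 20/1287  (sign -1)
sum: t=0:+1/3456 t=1:−1/5760 t=2:+1/172800 = 7/57600
3j²(4 4 6; 2 -1 -1) = Δ·Π!·Σ² = 21/2860  (sign -1)
combine: 4πI² = 1053·20/1287·21/2860 = 189/1573
take √, sign +1: I = 0.09778261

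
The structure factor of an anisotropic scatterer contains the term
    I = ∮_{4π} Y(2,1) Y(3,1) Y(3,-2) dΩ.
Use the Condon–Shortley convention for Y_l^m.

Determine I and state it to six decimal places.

Checks pass: Σm=0; 8 even; l₃=3∈[1,5].
(2·2+1)(2·3+1)(2·3+1) = 245
Δ: 2! 2! 4! / 9! → 1/3780
sum: t=0:+1/24 t=1:−1/4 t=2:+1/24 = -1/6
3j²(2 3 3; 0 0 0) = Δ·Π!·Σ² = 4/105  (sign +1)
sum: t=0:+1/48 t=1:−1/12 = -1/16
3j²(2 3 3; 1 1 -2) = Δ·Π!·Σ² = 1/28  (sign +1)
combine: 4πI² = 245·4/105·1/28 = 1/3
take √, sign +1: I = 0.16286750

0.162868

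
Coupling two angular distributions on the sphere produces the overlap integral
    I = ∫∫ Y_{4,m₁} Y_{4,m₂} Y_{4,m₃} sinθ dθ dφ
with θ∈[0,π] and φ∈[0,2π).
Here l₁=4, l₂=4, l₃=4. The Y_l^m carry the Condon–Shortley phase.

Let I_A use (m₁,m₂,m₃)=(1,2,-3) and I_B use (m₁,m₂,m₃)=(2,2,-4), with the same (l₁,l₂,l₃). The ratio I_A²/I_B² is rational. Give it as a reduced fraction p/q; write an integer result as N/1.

l's match ⇒ only the (l;m) 3-j factors differ between A and B.
A: triangle coeff Δ(4,4,4) = 1/450450; Σ_t [2,3]: t=2:+1/576 t=3:−1/864 = 1/1728; (3j)²=5/1287 [(4 4 4; 1 2 -3)], sign=-1
B: triangle coeff Δ(4,4,4) = 1/450450; Σ_t [2,2]: t=2:+1/2304 = 1/2304; (3j)²=5/143 [(4 4 4; 2 2 -4)], sign=+1
I_A²/I_B² = (5/1287)/(5/143) = 1/9

1/9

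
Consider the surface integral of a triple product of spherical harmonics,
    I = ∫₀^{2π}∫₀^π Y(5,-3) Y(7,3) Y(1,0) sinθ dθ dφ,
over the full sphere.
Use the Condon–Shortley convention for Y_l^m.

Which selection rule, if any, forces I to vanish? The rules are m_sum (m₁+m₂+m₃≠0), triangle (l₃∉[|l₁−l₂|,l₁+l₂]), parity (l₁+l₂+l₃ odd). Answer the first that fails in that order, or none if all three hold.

triangle

Σmᵢ = 0  ✓
l₃∈[|l₁−l₂|,l₁+l₂]=[2,12], have l₃=1  ✗
Σlᵢ = 13 ⇒ odd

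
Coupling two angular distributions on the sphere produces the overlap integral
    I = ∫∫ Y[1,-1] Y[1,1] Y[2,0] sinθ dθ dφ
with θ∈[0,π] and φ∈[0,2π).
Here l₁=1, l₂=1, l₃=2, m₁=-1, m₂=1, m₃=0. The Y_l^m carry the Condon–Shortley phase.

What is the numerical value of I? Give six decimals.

0.126157

Rules hold: Σm=0, L=4 even, 0≤2≤2.
N = 3·3·5 = 45
Δ = 0!·2!·2!/5! = 1/30
Racah Σ t=0..0: t=0:+1/1 = 1/1
⇒ 3j(1 1 2; 0 0 0)² = 2/15, sgn +1
Racah Σ t=0..0: t=0:+1/4 = 1/4
⇒ 3j(1 1 2; -1 1 0)² = 1/30, sgn +1
4πI² = N·(3j₀)²·(3jₘ)² = 1/5
I = +1·√(0.2/4π) = 0.12615663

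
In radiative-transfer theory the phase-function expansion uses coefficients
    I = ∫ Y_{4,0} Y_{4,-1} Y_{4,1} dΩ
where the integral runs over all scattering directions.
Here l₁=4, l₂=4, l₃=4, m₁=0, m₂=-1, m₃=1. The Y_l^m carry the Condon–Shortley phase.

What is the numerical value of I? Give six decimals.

-0.068481

Checks pass: Σm=0; 12 even; l₃=4∈[0,8].
(2·4+1)(2·4+1)(2·4+1) = 729
Δ: 4! 4! 4! / 13! → 1/450450
sum: t=0:+1/13824 t=1:−1/216 t=2:+1/64 t=3:−1/216 t=4:+1/13824 = 5/768
3j²(4 4 4; 0 0 0) = Δ·Π!·Σ² = 18/1001  (sign +1)
sum: t=0:+1/3456 t=1:−1/144 t=2:+1/96 t=3:−1/864 = 1/384
3j²(4 4 4; 0 -1 1) = Δ·Π!·Σ² = 9/2002  (sign -1)
combine: 4πI² = 729·18/1001·9/2002 = 59049/1002001
take √, sign -1: I = -0.06848055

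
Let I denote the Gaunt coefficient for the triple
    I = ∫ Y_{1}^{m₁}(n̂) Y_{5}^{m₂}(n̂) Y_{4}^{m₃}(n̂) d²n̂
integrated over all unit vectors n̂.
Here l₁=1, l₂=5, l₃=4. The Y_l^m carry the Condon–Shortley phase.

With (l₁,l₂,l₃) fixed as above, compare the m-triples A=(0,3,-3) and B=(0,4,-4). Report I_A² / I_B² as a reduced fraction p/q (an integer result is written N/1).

l's match ⇒ only the (l;m) 3-j factors differ between A and B.
A: triangle coeff Δ(1,5,4) = 1/495; Σ_t [1,1]: t=1:−1/5040 = -1/5040; (3j)²=16/495 [(1 5 4; 0 3 -3)], sign=+1
B: triangle coeff Δ(1,5,4) = 1/495; Σ_t [1,1]: t=1:−1/40320 = -1/40320; (3j)²=1/55 [(1 5 4; 0 4 -4)], sign=-1
I_A²/I_B² = (16/495)/(1/55) = 16/9

16/9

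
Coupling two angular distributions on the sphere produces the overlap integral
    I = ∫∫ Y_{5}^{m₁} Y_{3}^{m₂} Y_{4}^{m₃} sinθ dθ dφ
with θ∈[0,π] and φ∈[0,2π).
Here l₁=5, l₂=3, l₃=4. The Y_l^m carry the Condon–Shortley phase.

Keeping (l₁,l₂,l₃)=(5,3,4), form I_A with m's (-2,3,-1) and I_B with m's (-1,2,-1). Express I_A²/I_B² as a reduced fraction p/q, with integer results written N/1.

42/25

Same 5,3,4: normalisation and zero-m 3j drop out of the ratio.
A: Δ: 4! 6! 2! / 13! → 1/180180; sum: t=4:+1/1728 = 1/1728; 3j²(5 3 4; -2 3 -1) = Δ·Π!·Σ² = 25/858  (sign -1)
B: Δ: 4! 6! 2! / 13! → 1/180180; sum: t=3:−1/432 t=4:+1/1152 = -5/3456; 3j²(5 3 4; -1 2 -1) = Δ·Π!·Σ² = 625/36036  (sign +1)
I_A²/I_B² = (25/858)/(625/36036) = 42/25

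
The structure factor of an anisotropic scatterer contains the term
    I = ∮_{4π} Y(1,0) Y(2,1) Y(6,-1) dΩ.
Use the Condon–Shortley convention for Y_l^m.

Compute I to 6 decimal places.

l₃=6 ∉ [1,3] — triangle fails ⇒ I = 0

0.000000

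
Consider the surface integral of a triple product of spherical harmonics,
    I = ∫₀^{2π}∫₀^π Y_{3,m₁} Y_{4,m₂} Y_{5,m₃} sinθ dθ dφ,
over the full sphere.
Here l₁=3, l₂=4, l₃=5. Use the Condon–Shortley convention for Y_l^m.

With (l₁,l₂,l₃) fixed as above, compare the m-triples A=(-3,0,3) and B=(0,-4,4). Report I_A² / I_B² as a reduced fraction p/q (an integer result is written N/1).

25/28

Same 3,4,5: normalisation and zero-m 3j drop out of the ratio.
A: Δ: 2! 4! 6! / 13! → 1/180180; sum: t=2:+1/2304 = 1/2304; 3j²(3 4 5; -3 0 3) = Δ·Π!·Σ² = 5/143  (sign +1)
B: Δ: 2! 4! 6! / 13! → 1/180180; sum: t=0:+1/8640 = 1/8640; 3j²(3 4 5; 0 -4 4) = Δ·Π!·Σ² = 28/715  (sign -1)
I_A²/I_B² = (5/143)/(28/715) = 25/28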